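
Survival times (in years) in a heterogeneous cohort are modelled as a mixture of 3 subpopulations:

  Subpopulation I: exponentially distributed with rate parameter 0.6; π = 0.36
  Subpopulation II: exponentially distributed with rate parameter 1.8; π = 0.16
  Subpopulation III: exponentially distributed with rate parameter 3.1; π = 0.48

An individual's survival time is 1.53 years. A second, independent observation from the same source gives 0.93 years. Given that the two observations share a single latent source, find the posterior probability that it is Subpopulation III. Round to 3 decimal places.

0.059

Apply Bayes' rule: the posterior for each component is proportional to its prior times its likelihood at x.
Since both observations come from the same component, the likelihood for component k is f_k(x₁)·f_k(x₂).
  p_I = [0.6·e^(−0.6·1.53) = 0.6·e^(−0.9180) = 0.23959] × [0.343412] = 0.082278
  p_II = [1.8·e^(−1.8·1.53) = 1.8·e^(−2.7540) = 0.114611] × [0.337492] = 0.0386802
  p_III = [3.1·e^(−3.1·1.53) = 3.1·e^(−4.7430) = 0.0270087] × [0.173496] = 0.00468591
Unnormalised posteriors:
  π_I·p_I = 0.36 × 0.082278 = 0.0296201
  π_II·p_II = 0.16 × 0.0386802 = 0.00618884
  π_III·p_III = 0.48 × 0.00468591 = 0.00224924
Evidence: 0.0296201 + 0.00618884 + 0.00224924 = 0.0380582
P(Subpopulation III | x₁,x₂) ≈ 0.059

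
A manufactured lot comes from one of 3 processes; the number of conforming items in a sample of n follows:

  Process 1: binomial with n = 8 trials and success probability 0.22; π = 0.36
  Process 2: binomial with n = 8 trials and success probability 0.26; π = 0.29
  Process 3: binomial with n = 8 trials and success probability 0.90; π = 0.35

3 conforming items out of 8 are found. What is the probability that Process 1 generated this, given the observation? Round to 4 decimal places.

P(component k | x) = π_k·f_k(x) / marginal(x), where marginal(x) = Σ_j π_j·f_j(x).
Component likelihoods at x = 3 conforming items out of 8:
  L_1 = 0.172159
  L_2 = 0.218407
  L_3 = 0.00040824
Weight by the priors:
  π_1·L_1 = 0.36 × 0.172159 = 0.0619771
  π_2·L_2 = 0.29 × 0.218407 = 0.063338
  π_3·L_3 = 0.35 × 0.00040824 = 0.000142884
Evidence: 0.0619771 + 0.063338 + 0.000142884 = 0.125458
So the posterior for Process 1 is 0.0619771 / 0.125458 ≈ 0.4940.

0.4940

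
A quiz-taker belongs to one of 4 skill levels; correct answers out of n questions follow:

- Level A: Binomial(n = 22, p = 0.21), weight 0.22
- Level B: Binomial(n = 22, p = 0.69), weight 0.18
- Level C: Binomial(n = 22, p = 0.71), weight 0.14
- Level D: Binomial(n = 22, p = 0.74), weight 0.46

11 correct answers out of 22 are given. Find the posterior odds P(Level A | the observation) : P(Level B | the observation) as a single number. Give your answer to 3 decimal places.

Since P(k|x) ∝ π_k f_k(x), the posterior odds are π_i f_i(x) / (π_j f_j(x)).
Binomial probabilities:
  f_A = C(22,11)·0.21^11·0.79^11 = 705432·3.50278e-08·0.0747994 = 0.00184827
  f_B = C(22,11)·0.69^11·0.31^11 = 705432·0.0168787·2.54085e-06 = 0.0302534
  f_C = C(22,11)·0.71^11·0.29^11 = 705432·0.0231122·1.22005e-06 = 0.0198918
  f_D = C(22,11)·0.74^11·0.26^11 = 705432·0.0364375·3.67034e-07 = 0.00943433
Odds = (0.22/0.18) × (0.00184827/0.0302534) = 1.22222 × 0.061093 ≈ 0.075

0.075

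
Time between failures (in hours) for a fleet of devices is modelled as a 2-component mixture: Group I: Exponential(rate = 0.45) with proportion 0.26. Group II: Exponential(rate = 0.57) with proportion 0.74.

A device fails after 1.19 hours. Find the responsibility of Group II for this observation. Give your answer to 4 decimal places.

0.7576

The responsibility of component k is w_k f_k(x) divided by Σ_j w_j f_j(x).
Evaluate each component's likelihood at the observed value:
  p_I = 0.263419
  p_II = 0.289263
Multiply by the mixture weights:
  w_I·p_I = 0.26 × 0.263419 = 0.0684891
  w_II·p_II = 0.74 × 0.289263 = 0.214055
Evidence: 0.0684891 + 0.214055 = 0.282544
Responsibility of Group II: 0.214055 / 0.282544 ≈ 0.7576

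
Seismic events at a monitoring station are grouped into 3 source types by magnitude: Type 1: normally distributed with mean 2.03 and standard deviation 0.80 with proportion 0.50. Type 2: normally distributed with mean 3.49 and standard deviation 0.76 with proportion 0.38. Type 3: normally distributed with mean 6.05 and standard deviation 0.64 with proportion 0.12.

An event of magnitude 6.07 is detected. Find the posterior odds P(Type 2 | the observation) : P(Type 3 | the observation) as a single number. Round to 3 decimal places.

Only the two components matter; the odds are (w_i f_i(x)) / (w_j f_j(x)).
Evaluate each component's likelihood at the observed value:
  L_1 = 1.44551e-06
  L_2 = 0.00165059
  L_3 = 0.623043
Posterior odds = (w_2·L_2) / (w_3·L_3) = (0.38·0.00165059) / (0.12·0.623043) = 0.000627225 / 0.0747652 ≈ 0.008

0.008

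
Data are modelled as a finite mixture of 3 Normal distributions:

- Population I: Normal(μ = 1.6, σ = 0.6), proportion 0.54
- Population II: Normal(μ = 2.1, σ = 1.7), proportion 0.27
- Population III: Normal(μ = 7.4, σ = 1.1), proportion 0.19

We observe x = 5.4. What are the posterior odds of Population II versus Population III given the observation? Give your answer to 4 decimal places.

0.7297

Since P(k|x) ∝ P(Z=k) f_k(x), the posterior odds are P(Z=i) f_i(x) / (P(Z=j) f_j(x)).
Normal densities:
  f_I = 1.29641e-09
  f_II = 0.0356627
  f_III = 0.0694505
Odds = (0.27/0.19) × (0.0356627/0.0694505) = 1.42105 × 0.513498 ≈ 0.7297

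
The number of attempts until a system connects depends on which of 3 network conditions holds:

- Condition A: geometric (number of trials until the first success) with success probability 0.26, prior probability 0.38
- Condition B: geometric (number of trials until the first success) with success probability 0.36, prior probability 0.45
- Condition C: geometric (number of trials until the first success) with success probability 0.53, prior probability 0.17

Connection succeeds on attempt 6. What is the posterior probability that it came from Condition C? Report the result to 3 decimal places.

P(component k | x) = π_k·f_k(x) / marginal(x), where marginal(x) = Σ_j π_j·f_j(x).
Geometric probabilities:
  f_A = 0.26·(1−0.26)^5 = 0.26·0.221901 = 0.0576942
  f_B = 0.36·(1−0.36)^5 = 0.36·0.107374 = 0.0386547
  f_C = 0.53·(1−0.53)^5 = 0.53·0.0229345 = 0.0121553
Multiply by the mixture weights:
  π_A·f_A = 0.38 × 0.0576942 = 0.0219238
  π_B·f_B = 0.45 × 0.0386547 = 0.0173946
  π_C·f_C = 0.17 × 0.0121553 = 0.0020664
Denominator: 0.0219238 + 0.0173946 + 0.0020664 = 0.0413848
So the posterior for Condition C is 0.0020664 / 0.0413848 ≈ 0.050.

0.050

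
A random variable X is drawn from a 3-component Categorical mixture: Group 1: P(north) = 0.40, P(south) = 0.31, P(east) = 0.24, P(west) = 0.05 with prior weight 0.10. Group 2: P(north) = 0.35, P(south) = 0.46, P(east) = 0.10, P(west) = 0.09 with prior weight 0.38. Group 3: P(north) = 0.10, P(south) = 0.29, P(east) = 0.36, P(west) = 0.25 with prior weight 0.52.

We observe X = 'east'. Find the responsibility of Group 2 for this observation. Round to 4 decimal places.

0.1525

Posterior ∝ prior × likelihood, so P(k | x) ∝ w_k f_k(x); normalise over all components.
Component likelihoods at x = 'east':
  p_1 = P(east | comp) = 0.24
  p_2 = P(east | comp) = 0.10
  p_3 = P(east | comp) = 0.36
Unnormalised posteriors:
  w_1·p_1 = 0.10 × 0.24 = 0.024
  w_2·p_2 = 0.38 × 0.1 = 0.038
  w_3·p_3 = 0.52 × 0.36 = 0.1872
Marginal: 0.024 + 0.038 + 0.1872 = 0.2492
P(Group 2 | x) = 0.038 / 0.2492 ≈ 0.1525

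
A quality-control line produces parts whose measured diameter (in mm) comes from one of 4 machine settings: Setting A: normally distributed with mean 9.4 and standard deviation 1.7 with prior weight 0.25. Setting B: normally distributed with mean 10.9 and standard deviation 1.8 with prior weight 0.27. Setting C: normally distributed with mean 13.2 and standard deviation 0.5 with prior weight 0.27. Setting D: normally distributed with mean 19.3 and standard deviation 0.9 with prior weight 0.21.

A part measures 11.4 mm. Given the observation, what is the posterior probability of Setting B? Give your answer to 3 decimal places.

0.660

Posterior ∝ prior × likelihood, so P(k | x) ∝ π_k f_k(x); normalise over all components.
Component likelihoods at x = 11.4 mm:
  f_A = (1/(1.7·√(2π)))·exp(−(11.4−9.4)²/(2·1.7²)) = 0.234672·exp(-0.69204) = 0.117466
  f_B = (1/(1.8·√(2π)))·exp(−(11.4−10.9)²/(2·1.8²)) = 0.221635·exp(-0.03858) = 0.213247
  f_C = (1/(0.5·√(2π)))·exp(−(11.4−13.2)²/(2·0.5²)) = 0.797885·exp(-6.48000) = 0.0012238
  f_D = (1/(0.9·√(2π)))·exp(−(11.4−19.3)²/(2·0.9²)) = 0.443269·exp(-38.52469) = 8.23392e-18
Multiply by the mixture weights:
  π_A·f_A = 0.25 × 0.117466 = 0.0293664
  π_B·f_B = 0.27 × 0.213247 = 0.0575766
  π_C·f_C = 0.27 × 0.0012238 = 0.000330427
  π_D·f_D = 0.21 × 8.23392e-18 = 1.72912e-18
Evidence: 0.0293664 + 0.0575766 + 0.000330427 + 1.72912e-18 = 0.0872735
P(Setting B | x) = 0.0575766 / 0.0872735 ≈ 0.660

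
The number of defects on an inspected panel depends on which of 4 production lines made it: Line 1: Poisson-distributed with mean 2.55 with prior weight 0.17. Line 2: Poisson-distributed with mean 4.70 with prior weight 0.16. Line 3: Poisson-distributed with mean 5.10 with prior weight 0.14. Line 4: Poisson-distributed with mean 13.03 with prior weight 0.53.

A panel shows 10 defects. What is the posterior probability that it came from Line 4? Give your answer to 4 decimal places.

0.9013

The responsibility of component k is P(Z=k) f_k(x) divided by Σ_j P(Z=j) f_j(x).
Evaluate each component's likelihood at the observed value:
  L_1 = 0.000250143
  L_2 = 0.0131835
  L_3 = 0.0200003
  L_4 = 0.0852755
Weight by the priors:
  P(Z=1)·L_1 = 0.17 × 0.000250143 = 4.25243e-05
  P(Z=2)·L_2 = 0.16 × 0.0131835 = 0.00210936
  P(Z=3)·L_3 = 0.14 × 0.0200003 = 0.00280004
  P(Z=4)·L_4 = 0.53 × 0.0852755 = 0.045196
Sum: 4.25243e-05 + 0.00210936 + 0.00280004 + 0.045196 = 0.0501479
So the posterior for Line 4 is 0.045196 / 0.0501479 ≈ 0.9013.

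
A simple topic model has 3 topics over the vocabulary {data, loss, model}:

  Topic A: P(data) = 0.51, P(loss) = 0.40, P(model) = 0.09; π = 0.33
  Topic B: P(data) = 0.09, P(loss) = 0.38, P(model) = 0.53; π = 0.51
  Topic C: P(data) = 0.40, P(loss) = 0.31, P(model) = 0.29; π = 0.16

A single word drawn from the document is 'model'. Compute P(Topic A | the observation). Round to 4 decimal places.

0.0857

By Bayes' theorem, P(k | x) = w_k f_k(x) / Σ_j w_j f_j(x).
Evaluate each component's likelihood at the observed value:
  p_A = 0.09
  p_B = 0.53
  p_C = 0.29
Multiply by the mixture weights:
  w_A·p_A = 0.33 × 0.09 = 0.0297
  w_B·p_B = 0.51 × 0.53 = 0.2703
  w_C·p_C = 0.16 × 0.29 = 0.0464
Denominator: 0.0297 + 0.2703 + 0.0464 = 0.3464
Responsibility of Topic A: 0.0297 / 0.3464 ≈ 0.0857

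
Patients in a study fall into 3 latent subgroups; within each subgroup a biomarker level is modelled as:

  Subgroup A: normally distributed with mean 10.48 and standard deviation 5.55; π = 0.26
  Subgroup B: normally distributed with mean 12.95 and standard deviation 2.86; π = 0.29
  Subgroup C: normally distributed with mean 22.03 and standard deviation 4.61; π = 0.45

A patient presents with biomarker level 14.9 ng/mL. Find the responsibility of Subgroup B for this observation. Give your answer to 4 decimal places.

0.5581

Apply Bayes' rule: the posterior for each component is proportional to its prior times its likelihood at x.
Evaluate each component's likelihood at the observed value:
  f_A = (1/(5.55·√(2π)))·exp(−(14.9−10.48)²/(2·5.55²)) = 0.071881·exp(-0.31712) = 0.052347
  f_B = (1/(2.86·√(2π)))·exp(−(14.9−12.95)²/(2·2.86²)) = 0.139490·exp(-0.23244) = 0.11056
  f_C = (1/(4.61·√(2π)))·exp(−(14.9−22.03)²/(2·4.61²)) = 0.086538·exp(-1.19604) = 0.0261682
Unnormalised posteriors:
  w_A·f_A = 0.26 × 0.052347 = 0.0136102
  w_B·f_B = 0.29 × 0.11056 = 0.0320624
  w_C·f_C = 0.45 × 0.0261682 = 0.0117757
Evidence: 0.0136102 + 0.0320624 + 0.0117757 = 0.0574483
P(Subgroup B | x) = 0.0320624 / 0.0574483 ≈ 0.5581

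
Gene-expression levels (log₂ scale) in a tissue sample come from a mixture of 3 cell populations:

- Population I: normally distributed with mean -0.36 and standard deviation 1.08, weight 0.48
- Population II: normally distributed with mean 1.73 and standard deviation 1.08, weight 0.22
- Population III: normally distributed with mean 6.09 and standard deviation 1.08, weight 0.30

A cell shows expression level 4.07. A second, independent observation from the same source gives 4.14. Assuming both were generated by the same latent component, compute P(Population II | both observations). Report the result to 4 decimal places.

0.1458

Posterior ∝ prior × likelihood, so P(k | x) ∝ P(Z=k) f_k(x); normalise over all components.
Since both observations come from the same component, the likelihood for component k is f_k(x₁)·f_k(x₂).
  p_I = [(1/(1.08·√(2π)))·exp(−(4.07−-0.36)²/(2·1.08²)) = 0.369391·exp(-8.41259) = 8.20244e-05] × [6.27435e-05] = 5.1465e-09
  p_II = [(1/(1.08·√(2π)))·exp(−(4.07−1.73)²/(2·1.08²)) = 0.369391·exp(-2.34722) = 0.0353265] × [0.0306337] = 0.00108218
  p_III = [(1/(1.08·√(2π)))·exp(−(4.07−6.09)²/(2·1.08²)) = 0.369391·exp(-1.74914) = 0.0642456] × [0.0723735] = 0.00464968
Multiply by the mixture weights:
  P(Z=I)·p_I = 0.48 × 5.1465e-09 = 2.47032e-09
  P(Z=II)·p_II = 0.22 × 0.00108218 = 0.00023808
  P(Z=III)·p_III = 0.30 × 0.00464968 = 0.0013949
Sum: 2.47032e-09 + 0.00023808 + 0.0013949 = 0.00163299
P(Population II | data) ≈ 0.1458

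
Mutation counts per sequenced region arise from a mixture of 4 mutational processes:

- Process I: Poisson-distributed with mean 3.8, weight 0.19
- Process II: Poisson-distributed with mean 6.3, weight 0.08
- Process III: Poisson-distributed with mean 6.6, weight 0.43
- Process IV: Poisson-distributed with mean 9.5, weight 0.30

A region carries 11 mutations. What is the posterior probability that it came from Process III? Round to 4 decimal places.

0.3052

The responsibility of component k is P(Z=k) f_k(x) divided by Σ_j P(Z=j) f_j(x).
Evaluate each component's likelihood at the observed value:
  p_I = 0.00133704
  p_II = 0.0285453
  p_III = 0.0352764
  p_IV = 0.106661
Unnormalised posteriors:
  P(Z=I)·p_I = 0.19 × 0.00133704 = 0.000254038
  P(Z=II)·p_II = 0.08 × 0.0285453 = 0.00228363
  P(Z=III)·p_III = 0.43 × 0.0352764 = 0.0151688
  P(Z=IV)·p_IV = 0.30 × 0.106661 = 0.0319984
Marginal: 0.000254038 + 0.00228363 + 0.0151688 + 0.0319984 = 0.0497049
P(Process III | x) = 0.0151688 / 0.0497049 ≈ 0.3052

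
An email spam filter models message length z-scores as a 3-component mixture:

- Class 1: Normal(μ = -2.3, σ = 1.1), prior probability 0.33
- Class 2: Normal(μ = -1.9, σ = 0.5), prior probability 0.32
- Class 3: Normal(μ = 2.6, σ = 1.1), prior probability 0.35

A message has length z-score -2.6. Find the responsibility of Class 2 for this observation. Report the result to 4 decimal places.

By Bayes' theorem, P(k | x) = w_k f_k(x) / Σ_j w_j f_j(x).
Component likelihoods at x = -2.6:
  f_1 = (1/(1.1·√(2π)))·exp(−(-2.6−-2.3)²/(2·1.1²)) = 0.362675·exp(-0.03719) = 0.349435
  f_2 = (1/(0.5·√(2π)))·exp(−(-2.6−-1.9)²/(2·0.5²)) = 0.797885·exp(-0.98000) = 0.299455
  f_3 = (1/(1.1·√(2π)))·exp(−(-2.6−2.6)²/(2·1.1²)) = 0.362675·exp(-11.17355) = 5.09219e-06
Weight by the priors:
  w_1·f_1 = 0.33 × 0.349435 = 0.115313
  w_2·f_2 = 0.32 × 0.299455 = 0.0958256
  w_3·f_3 = 0.35 × 5.09219e-06 = 1.78227e-06
Sum: 0.115313 + 0.0958256 + 1.78227e-06 = 0.211141
So the posterior for Class 2 is 0.0958256 / 0.211141 ≈ 0.4538.

0.4538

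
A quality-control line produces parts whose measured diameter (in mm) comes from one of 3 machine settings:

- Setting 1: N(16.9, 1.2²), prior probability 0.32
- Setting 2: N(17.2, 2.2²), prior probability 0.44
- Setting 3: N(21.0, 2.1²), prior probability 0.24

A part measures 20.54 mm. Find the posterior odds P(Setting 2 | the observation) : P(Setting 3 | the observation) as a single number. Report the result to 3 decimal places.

0.566

The posterior odds equal the prior odds times the likelihood ratio: (P(Z=i)/P(Z=j))·(f_i(x)/f_j(x)).
Evaluate each component's likelihood at the observed value:
  p_1 = 0.0033399
  p_2 = 0.0572783
  p_3 = 0.185469
0.0252024 / 0.0445126 ≈ 0.566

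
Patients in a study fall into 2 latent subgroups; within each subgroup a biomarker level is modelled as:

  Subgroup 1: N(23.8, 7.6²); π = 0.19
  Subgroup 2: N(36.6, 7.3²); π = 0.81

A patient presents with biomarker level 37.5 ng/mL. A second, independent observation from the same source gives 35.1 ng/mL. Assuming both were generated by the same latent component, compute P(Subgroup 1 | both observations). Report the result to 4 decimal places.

P(component k | x) = π_k·f_k(x) / marginal(x), where marginal(x) = Σ_j π_j·f_j(x).
Since both observations come from the same component, the likelihood for component k is f_k(x₁)·f_k(x₂).
  L_1 = [0.0103391] × [0.01738] = 0.000179692
  L_2 = [0.0542359] × [0.053508] = 0.00290205
Unnormalised posteriors:
  π_1·L_1 = 0.19 × 0.000179692 = 3.41416e-05
  π_2·L_2 = 0.81 × 0.00290205 = 0.00235066
Denominator: 3.41416e-05 + 0.00235066 = 0.00238481
Responsibility of Subgroup 1: 3.41416e-05 / 0.00238481 ≈ 0.0143

0.0143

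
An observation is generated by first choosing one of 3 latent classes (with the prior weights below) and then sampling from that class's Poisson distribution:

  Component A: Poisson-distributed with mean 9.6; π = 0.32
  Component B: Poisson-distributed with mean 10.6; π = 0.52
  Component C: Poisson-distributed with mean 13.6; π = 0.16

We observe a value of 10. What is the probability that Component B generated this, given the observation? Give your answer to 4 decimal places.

Posterior ∝ prior × likelihood, so P(k | x) ∝ π_k f_k(x); normalise over all components.
Component likelihoods at x = 10:
  f_A = e^(−9.6)·9.6^10/10! = 0.124086
  f_B = e^(−10.6)·10.6^10/10! = 0.122963
  f_C = e^(−13.6)·13.6^10/10! = 0.0739982
Weight by the priors:
  π_A·f_A = 0.32 × 0.124086 = 0.0397075
  π_B·f_B = 0.52 × 0.122963 = 0.0639407
  π_C·f_C = 0.16 × 0.0739982 = 0.0118397
Marginal: 0.0397075 + 0.0639407 + 0.0118397 = 0.115488
So the posterior for Component B is 0.0639407 / 0.115488 ≈ 0.5537.

0.5537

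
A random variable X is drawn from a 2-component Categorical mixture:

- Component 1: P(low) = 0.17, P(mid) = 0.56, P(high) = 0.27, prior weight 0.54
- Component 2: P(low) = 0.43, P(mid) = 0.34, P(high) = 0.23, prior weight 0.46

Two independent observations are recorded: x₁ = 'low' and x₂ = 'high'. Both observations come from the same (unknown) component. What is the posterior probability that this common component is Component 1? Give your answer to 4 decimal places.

The responsibility of component k is w_k f_k(x) divided by Σ_j w_j f_j(x).
Since both observations come from the same component, the likelihood for component k is f_k(x₁)·f_k(x₂).
  L_1 = [P(low | comp) = 0.17] × [0.27] = 0.0459
  L_2 = [P(low | comp) = 0.43] × [0.23] = 0.0989
Multiply by the mixture weights:
  w_1·L_1 = 0.54 × 0.0459 = 0.024786
  w_2·L_2 = 0.46 × 0.0989 = 0.045494
Normaliser: 0.024786 + 0.045494 = 0.07028
P(Component 1 | x₁, x₂) ≈ 0.3527

0.3527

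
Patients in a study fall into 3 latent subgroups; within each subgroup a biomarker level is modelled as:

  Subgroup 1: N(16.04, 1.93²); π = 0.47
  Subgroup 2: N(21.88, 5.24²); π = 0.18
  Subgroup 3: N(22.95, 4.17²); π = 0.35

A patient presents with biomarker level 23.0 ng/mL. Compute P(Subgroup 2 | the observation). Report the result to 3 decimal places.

0.285

P(component k | x) = P(Z=k)·f_k(x) / marginal(x), where marginal(x) = Σ_j P(Z=j)·f_j(x).
Normal densities:
  L_1 = (1/(1.93·√(2π)))·exp(−(23.0−16.04)²/(2·1.93²)) = 0.206706·exp(-6.50240) = 0.000310024
  L_2 = (1/(5.24·√(2π)))·exp(−(23.0−21.88)²/(2·5.24²)) = 0.076134·exp(-0.02284) = 0.0744146
  L_3 = (1/(4.17·√(2π)))·exp(−(23.0−22.95)²/(2·4.17²)) = 0.095670·exp(-0.00007) = 0.0956627
Prior × likelihood for each component:
  P(Z=1)·L_1 = 0.47 × 0.000310024 = 0.000145711
  P(Z=2)·L_2 = 0.18 × 0.0744146 = 0.0133946
  P(Z=3)·L_3 = 0.35 × 0.0956627 = 0.033482
Sum: 0.000145711 + 0.0133946 + 0.033482 = 0.0470223
So the posterior for Subgroup 2 is 0.0133946 / 0.0470223 ≈ 0.285.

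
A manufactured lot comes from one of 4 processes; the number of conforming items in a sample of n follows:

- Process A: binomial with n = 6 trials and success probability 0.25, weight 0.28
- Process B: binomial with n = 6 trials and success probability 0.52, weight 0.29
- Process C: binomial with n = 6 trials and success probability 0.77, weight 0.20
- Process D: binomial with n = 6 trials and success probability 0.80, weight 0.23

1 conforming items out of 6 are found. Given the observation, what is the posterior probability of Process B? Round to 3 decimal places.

0.186

The responsibility of component k is π_k f_k(x) divided by Σ_j π_j f_j(x).
Evaluate each component's likelihood at the observed value:
  f_A = C(6,1)·0.25^1·0.75^5 = 6·0.25·0.237305 = 0.355957
  f_B = C(6,1)·0.52^1·0.48^5 = 6·0.52·0.0254804 = 0.0794988
  f_C = C(6,1)·0.77^1·0.23^5 = 6·0.77·0.000643634 = 0.00297359
  f_D = C(6,1)·0.80^1·0.20^5 = 6·0.8·0.00032 = 0.001536
Multiply by the mixture weights:
  π_A·f_A = 0.28 × 0.355957 = 0.099668
  π_B·f_B = 0.29 × 0.0794988 = 0.0230547
  π_C·f_C = 0.20 × 0.00297359 = 0.000594718
  π_D·f_D = 0.23 × 0.001536 = 0.00035328
Marginal: 0.099668 + 0.0230547 + 0.000594718 + 0.00035328 = 0.123671
So the posterior for Process B is 0.0230547 / 0.123671 ≈ 0.186.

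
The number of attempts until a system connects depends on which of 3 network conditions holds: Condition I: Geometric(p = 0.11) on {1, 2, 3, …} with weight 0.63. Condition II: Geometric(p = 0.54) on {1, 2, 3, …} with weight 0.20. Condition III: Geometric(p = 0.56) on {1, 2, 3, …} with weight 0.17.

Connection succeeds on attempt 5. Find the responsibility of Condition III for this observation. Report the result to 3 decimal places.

0.069

The responsibility of component k is π_k f_k(x) divided by Σ_j π_j f_j(x).
Geometric probabilities:
  f_I = 0.11·(1−0.11)^4 = 0.11·0.627422 = 0.0690165
  f_II = 0.54·(1−0.54)^4 = 0.54·0.0447746 = 0.0241783
  f_III = 0.56·(1−0.56)^4 = 0.56·0.037481 = 0.0209893
Multiply by the mixture weights:
  π_I·f_I = 0.63 × 0.0690165 = 0.0434804
  π_II·f_II = 0.20 × 0.0241783 = 0.00483565
  π_III·f_III = 0.17 × 0.0209893 = 0.00356819
Sum: 0.0434804 + 0.00483565 + 0.00356819 = 0.0518842
Responsibility of Condition III: 0.00356819 / 0.0518842 ≈ 0.069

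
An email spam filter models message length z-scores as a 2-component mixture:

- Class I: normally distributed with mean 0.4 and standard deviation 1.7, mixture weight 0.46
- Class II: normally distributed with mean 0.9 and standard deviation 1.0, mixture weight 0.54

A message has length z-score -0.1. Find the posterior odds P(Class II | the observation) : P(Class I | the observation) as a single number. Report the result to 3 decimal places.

1.264

Only the two components matter; the odds are (w_i f_i(x)) / (w_j f_j(x)).
Evaluate each component's likelihood at the observed value:
  f_I = (1/(1.7·√(2π)))·exp(−(-0.1−0.4)²/(2·1.7²)) = 0.234672·exp(-0.04325) = 0.224738
  f_II = (1/(1.0·√(2π)))·exp(−(-0.1−0.9)²/(2·1.0²)) = 0.398942·exp(-0.50000) = 0.241971
Posterior odds = (w_II·f_II) / (w_I·f_I) = (0.54·0.241971) / (0.46·0.224738) = 0.130664 / 0.10338 ≈ 1.264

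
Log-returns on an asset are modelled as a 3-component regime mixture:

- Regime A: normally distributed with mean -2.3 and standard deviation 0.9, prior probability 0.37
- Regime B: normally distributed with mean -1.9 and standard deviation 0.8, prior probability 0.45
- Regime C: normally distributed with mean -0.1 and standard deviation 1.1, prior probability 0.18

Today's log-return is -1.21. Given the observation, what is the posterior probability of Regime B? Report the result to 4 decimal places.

0.5673

P(component k | x) = w_k·f_k(x) / marginal(x), where marginal(x) = Σ_j w_j·f_j(x).
Component likelihoods at x = -1.21:
  f_A = (1/(0.9·√(2π)))·exp(−(-1.21−-2.3)²/(2·0.9²)) = 0.443269·exp(-0.73340) = 0.212891
  f_B = (1/(0.8·√(2π)))·exp(−(-1.21−-1.9)²/(2·0.8²)) = 0.498678·exp(-0.37195) = 0.343782
  f_C = (1/(1.1·√(2π)))·exp(−(-1.21−-0.1)²/(2·1.1²)) = 0.362675·exp(-0.50913) = 0.217974
Unnormalised posteriors:
  w_A·f_A = 0.37 × 0.212891 = 0.0787698
  w_B·f_B = 0.45 × 0.343782 = 0.154702
  w_C·f_C = 0.18 × 0.217974 = 0.0392353
Sum: 0.0787698 + 0.154702 + 0.0392353 = 0.272707
P(Regime B | -1.21) ≈ 0.5673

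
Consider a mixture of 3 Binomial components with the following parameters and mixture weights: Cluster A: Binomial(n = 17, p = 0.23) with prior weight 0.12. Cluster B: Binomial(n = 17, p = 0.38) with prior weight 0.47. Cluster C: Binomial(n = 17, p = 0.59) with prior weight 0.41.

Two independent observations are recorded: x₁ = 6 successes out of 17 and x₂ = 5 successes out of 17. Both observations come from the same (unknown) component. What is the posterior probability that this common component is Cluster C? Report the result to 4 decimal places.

By Bayes' theorem, P(k | x) = P(Z=k) f_k(x) / Σ_j P(Z=j) f_j(x).
Since both observations come from the same component, the likelihood for component k is f_k(x₁)·f_k(x₂).
  p_A = [0.103358] × [0.173013] = 0.0178823
  p_B = [0.193906] × [0.158186] = 0.0306732
  p_C = [0.0287286] × [0.00998198] = 0.000286768
Weight by the priors:
  P(Z=A)·p_A = 0.12 × 0.0178823 = 0.00214588
  P(Z=B)·p_B = 0.47 × 0.0306732 = 0.0144164
  P(Z=C)·p_C = 0.41 × 0.000286768 = 0.000117575
Normaliser: 0.00214588 + 0.0144164 + 0.000117575 = 0.0166799
Responsibility of Cluster C: 0.000117575 / 0.0166799 ≈ 0.0070

0.0070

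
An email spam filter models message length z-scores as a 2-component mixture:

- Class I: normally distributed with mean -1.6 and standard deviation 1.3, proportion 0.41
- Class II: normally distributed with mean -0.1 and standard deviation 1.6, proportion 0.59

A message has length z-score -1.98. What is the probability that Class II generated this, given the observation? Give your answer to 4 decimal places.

By Bayes' theorem, P(k | x) = π_k f_k(x) / Σ_j π_j f_j(x).
Normal densities:
  L_I = (1/(1.3·√(2π)))·exp(−(-1.98−-1.6)²/(2·1.3²)) = 0.306879·exp(-0.04272) = 0.294044
  L_II = (1/(1.6·√(2π)))·exp(−(-1.98−-0.1)²/(2·1.6²)) = 0.249339·exp(-0.69031) = 0.125023
Multiply by the mixture weights:
  π_I·L_I = 0.41 × 0.294044 = 0.120558
  π_II·L_II = 0.59 × 0.125023 = 0.0737638
Evidence: 0.120558 + 0.0737638 = 0.194322
Responsibility of Class II: 0.0737638 / 0.194322 ≈ 0.3796

0.3796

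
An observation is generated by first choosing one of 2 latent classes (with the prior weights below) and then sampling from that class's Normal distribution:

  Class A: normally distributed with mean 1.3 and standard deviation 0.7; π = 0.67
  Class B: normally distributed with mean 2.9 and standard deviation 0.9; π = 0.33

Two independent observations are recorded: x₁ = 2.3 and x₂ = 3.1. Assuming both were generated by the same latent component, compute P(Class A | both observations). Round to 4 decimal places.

0.0537

P(component k | x) = π_k·f_k(x) / marginal(x), where marginal(x) = Σ_j π_j·f_j(x).
Since both observations come from the same component, the likelihood for component k is f_k(x₁)·f_k(x₂).
  f_A = [0.205426] × [0.0208921] = 0.00429176
  f_B = [0.354942] × [0.432458] = 0.153498
Multiply by the mixture weights:
  π_A·f_A = 0.67 × 0.00429176 = 0.00287548
  π_B·f_B = 0.33 × 0.153498 = 0.0506542
Sum: 0.00287548 + 0.0506542 = 0.0535297
P(Class A | x₁, x₂) ≈ 0.0537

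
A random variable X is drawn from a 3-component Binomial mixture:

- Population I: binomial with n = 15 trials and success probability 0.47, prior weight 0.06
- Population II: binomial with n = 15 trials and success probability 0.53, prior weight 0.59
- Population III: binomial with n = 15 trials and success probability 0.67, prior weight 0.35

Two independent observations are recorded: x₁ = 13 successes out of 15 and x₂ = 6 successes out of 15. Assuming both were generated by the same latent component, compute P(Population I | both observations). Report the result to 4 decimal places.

Posterior ∝ prior × likelihood, so P(k | x) ∝ w_k f_k(x); normalise over all components.
Since both observations come from the same component, the likelihood for component k is f_k(x₁)·f_k(x₂).
  L_I = [0.00161069] × [0.178022] = 0.000286739
  L_II = [0.00603909] × [0.124148] = 0.000749741
  L_III = [0.0626888] × [0.0210125] = 0.00131725
Prior × likelihood for each component:
  w_I·L_I = 0.06 × 0.000286739 = 1.72044e-05
  w_II·L_II = 0.59 × 0.000749741 = 0.000442347
  w_III·L_III = 0.35 × 0.00131725 = 0.000461037
Normaliser: 1.72044e-05 + 0.000442347 + 0.000461037 = 0.000920589
P(Population I | x₁, x₂) = 1.72044e-05 / 0.000920589 ≈ 0.0187

0.0187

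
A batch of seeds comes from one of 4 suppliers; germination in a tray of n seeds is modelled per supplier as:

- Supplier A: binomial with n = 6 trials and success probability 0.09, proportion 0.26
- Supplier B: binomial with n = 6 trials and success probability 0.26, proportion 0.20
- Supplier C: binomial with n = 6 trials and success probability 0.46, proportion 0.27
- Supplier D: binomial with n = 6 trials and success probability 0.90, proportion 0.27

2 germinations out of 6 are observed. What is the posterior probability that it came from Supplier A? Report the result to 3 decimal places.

Posterior ∝ prior × likelihood, so P(k | x) ∝ π_k f_k(x); normalise over all components.
Binomial probabilities:
  f_A = 0.0833186
  f_B = 0.304064
  f_C = 0.269887
  f_D = 0.001215
Weight by the priors:
  π_A·f_A = 0.26 × 0.0833186 = 0.0216628
  π_B·f_B = 0.20 × 0.304064 = 0.0608128
  π_C·f_C = 0.27 × 0.269887 = 0.0728695
  π_D·f_D = 0.27 × 0.001215 = 0.00032805
Evidence: 0.0216628 + 0.0608128 + 0.0728695 + 0.00032805 = 0.155673
P(Supplier A | data) ≈ 0.139

0.139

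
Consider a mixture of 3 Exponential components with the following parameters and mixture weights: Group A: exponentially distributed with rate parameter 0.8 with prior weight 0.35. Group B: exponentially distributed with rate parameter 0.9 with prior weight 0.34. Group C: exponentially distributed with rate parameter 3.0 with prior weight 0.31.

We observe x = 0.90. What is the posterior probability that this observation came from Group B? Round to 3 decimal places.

0.406

Apply Bayes' rule: the posterior for each component is proportional to its prior times its likelihood at x.
Exponential densities:
  f_A = 0.8·e^(−0.8·0.90) = 0.8·e^(−0.7200) = 0.389402
  f_B = 0.9·e^(−0.9·0.90) = 0.9·e^(−0.8100) = 0.400372
  f_C = 3.0·e^(−3.0·0.90) = 3.0·e^(−2.7000) = 0.201617
Multiply by the mixture weights:
  π_A·f_A = 0.35 × 0.389402 = 0.136291
  π_B·f_B = 0.34 × 0.400372 = 0.136127
  π_C·f_C = 0.31 × 0.201617 = 0.0625011
Sum: 0.136291 + 0.136127 + 0.0625011 = 0.334918
P(Group B | 0.90) ≈ 0.406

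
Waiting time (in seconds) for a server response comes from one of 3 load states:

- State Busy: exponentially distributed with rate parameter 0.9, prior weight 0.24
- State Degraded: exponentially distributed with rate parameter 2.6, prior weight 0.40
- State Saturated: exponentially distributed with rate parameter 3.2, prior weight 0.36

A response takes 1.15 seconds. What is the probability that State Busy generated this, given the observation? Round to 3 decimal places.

0.485

P(component k | x) = P(Z=k)·f_k(x) / marginal(x), where marginal(x) = Σ_j P(Z=j)·f_j(x).
Exponential densities:
  f_Busy = 0.9·e^(−0.9·1.15) = 0.9·e^(−1.0350) = 0.319704
  f_Degraded = 2.6·e^(−2.6·1.15) = 2.6·e^(−2.9900) = 0.130747
  f_Saturated = 3.2·e^(−3.2·1.15) = 3.2·e^(−3.6800) = 0.0807135
Prior × likelihood for each component:
  P(Z=Busy)·f_Busy = 0.24 × 0.319704 = 0.0767289
  P(Z=Degraded)·f_Degraded = 0.40 × 0.130747 = 0.0522989
  P(Z=Saturated)·f_Saturated = 0.36 × 0.0807135 = 0.0290569
Normaliser: 0.0767289 + 0.0522989 + 0.0290569 = 0.158085
P(State Busy | 1.15 seconds) = 0.0767289 / 0.158085 ≈ 0.485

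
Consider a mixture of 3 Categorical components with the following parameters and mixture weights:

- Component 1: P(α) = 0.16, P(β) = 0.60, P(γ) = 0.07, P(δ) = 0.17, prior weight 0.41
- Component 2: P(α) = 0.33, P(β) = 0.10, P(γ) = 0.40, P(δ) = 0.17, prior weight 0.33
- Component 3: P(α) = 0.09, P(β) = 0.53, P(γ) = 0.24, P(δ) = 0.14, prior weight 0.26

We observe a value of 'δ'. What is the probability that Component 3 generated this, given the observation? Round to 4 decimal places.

The responsibility of component k is P(Z=k) f_k(x) divided by Σ_j P(Z=j) f_j(x).
Evaluate each component's likelihood at the observed value:
  f_1 = 0.17
  f_2 = 0.17
  f_3 = 0.14
Multiply by the mixture weights:
  P(Z=1)·f_1 = 0.41 × 0.17 = 0.0697
  P(Z=2)·f_2 = 0.33 × 0.17 = 0.0561
  P(Z=3)·f_3 = 0.26 × 0.14 = 0.0364
Evidence: 0.0697 + 0.0561 + 0.0364 = 0.1622
Responsibility of Component 3: 0.0364 / 0.1622 ≈ 0.2244

0.2244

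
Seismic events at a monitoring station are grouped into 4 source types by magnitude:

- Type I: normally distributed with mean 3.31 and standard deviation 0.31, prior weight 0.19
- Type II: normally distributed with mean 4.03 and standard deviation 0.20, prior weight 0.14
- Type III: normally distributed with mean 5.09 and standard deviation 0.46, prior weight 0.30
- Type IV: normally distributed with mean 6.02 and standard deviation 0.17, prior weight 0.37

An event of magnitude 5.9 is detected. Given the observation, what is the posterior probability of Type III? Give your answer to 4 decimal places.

0.0754

Posterior ∝ prior × likelihood, so P(k | x) ∝ w_k f_k(x); normalise over all components.
Evaluate each component's likelihood at the observed value:
  L_I = 8.95257e-16
  L_II = 2.07169e-19
  L_III = 0.184015
  L_IV = 1.82921
Weight by the priors:
  w_I·L_I = 0.19 × 8.95257e-16 = 1.70099e-16
  w_II·L_II = 0.14 × 2.07169e-19 = 2.90037e-20
  w_III·L_III = 0.30 × 0.184015 = 0.0552044
  w_IV·L_IV = 0.37 × 1.82921 = 0.676807
Normaliser: 1.70099e-16 + 2.90037e-20 + 0.0552044 + 0.676807 = 0.732012
So the posterior for Type III is 0.0552044 / 0.732012 ≈ 0.0754.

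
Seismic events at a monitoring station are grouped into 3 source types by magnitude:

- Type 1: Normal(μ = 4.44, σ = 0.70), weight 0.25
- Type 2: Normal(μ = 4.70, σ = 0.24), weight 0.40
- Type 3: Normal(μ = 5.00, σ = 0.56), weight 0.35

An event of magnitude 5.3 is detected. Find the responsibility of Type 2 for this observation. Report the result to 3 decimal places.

0.094

P(component k | x) = P(Z=k)·f_k(x) / marginal(x), where marginal(x) = Σ_j P(Z=j)·f_j(x).
Normal densities:
  L_1 = (1/(0.70·√(2π)))·exp(−(5.3−4.44)²/(2·0.70²)) = 0.569918·exp(-0.75469) = 0.267949
  L_2 = (1/(0.24·√(2π)))·exp(−(5.3−4.70)²/(2·0.24²)) = 1.662260·exp(-3.12500) = 0.0730346
  L_3 = (1/(0.56·√(2π)))·exp(−(5.3−5.00)²/(2·0.56²)) = 0.712397·exp(-0.14349) = 0.617167
Unnormalised posteriors:
  P(Z=1)·L_1 = 0.25 × 0.267949 = 0.0669873
  P(Z=2)·L_2 = 0.40 × 0.0730346 = 0.0292138
  P(Z=3)·L_3 = 0.35 × 0.617167 = 0.216009
Marginal: 0.0669873 + 0.0292138 + 0.216009 = 0.31221
P(Type 2 | 5.3) ≈ 0.094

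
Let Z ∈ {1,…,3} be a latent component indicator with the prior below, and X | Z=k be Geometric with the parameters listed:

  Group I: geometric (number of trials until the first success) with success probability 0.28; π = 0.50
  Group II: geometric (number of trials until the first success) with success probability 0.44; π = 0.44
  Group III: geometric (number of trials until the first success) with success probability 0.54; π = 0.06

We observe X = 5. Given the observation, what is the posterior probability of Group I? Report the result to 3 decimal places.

The responsibility of component k is π_k f_k(x) divided by Σ_j π_j f_j(x).
Evaluate each component's likelihood at the observed value:
  L_I = 0.0752468
  L_II = 0.0432718
  L_III = 0.0241783
Weight by the priors:
  π_I·L_I = 0.50 × 0.0752468 = 0.0376234
  π_II·L_II = 0.44 × 0.0432718 = 0.0190396
  π_III·L_III = 0.06 × 0.0241783 = 0.0014507
Marginal: 0.0376234 + 0.0190396 + 0.0014507 = 0.0581137
So the posterior for Group I is 0.0376234 / 0.0581137 ≈ 0.647.

0.647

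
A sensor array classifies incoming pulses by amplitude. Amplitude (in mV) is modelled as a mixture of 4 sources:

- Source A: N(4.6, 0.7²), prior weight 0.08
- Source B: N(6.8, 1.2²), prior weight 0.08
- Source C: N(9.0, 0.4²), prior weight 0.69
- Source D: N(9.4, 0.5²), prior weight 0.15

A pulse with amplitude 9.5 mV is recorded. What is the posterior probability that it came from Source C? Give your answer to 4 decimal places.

P(component k | x) = P(Z=k)·f_k(x) / marginal(x), where marginal(x) = Σ_j P(Z=j)·f_j(x).
Evaluate each component's likelihood at the observed value:
  L_A = (1/(0.7·√(2π)))·exp(−(9.5−4.6)²/(2·0.7²)) = 0.569918·exp(-24.50000) = 1.30496e-11
  L_B = (1/(1.2·√(2π)))·exp(−(9.5−6.8)²/(2·1.2²)) = 0.332452·exp(-2.53125) = 0.0264497
  L_C = (1/(0.4·√(2π)))·exp(−(9.5−9.0)²/(2·0.4²)) = 0.997356·exp(-0.78125) = 0.456623
  L_D = (1/(0.5·√(2π)))·exp(−(9.5−9.4)²/(2·0.5²)) = 0.797885·exp(-0.02000) = 0.782085
Multiply by the mixture weights:
  P(Z=A)·L_A = 0.08 × 1.30496e-11 = 1.04397e-12
  P(Z=B)·L_B = 0.08 × 0.0264497 = 0.00211598
  P(Z=C)·L_C = 0.69 × 0.456623 = 0.31507
  P(Z=D)·L_D = 0.15 × 0.782085 = 0.117313
Sum: 1.04397e-12 + 0.00211598 + 0.31507 + 0.117313 = 0.434498
Responsibility of Source C: 0.31507 / 0.434498 ≈ 0.7251

0.7251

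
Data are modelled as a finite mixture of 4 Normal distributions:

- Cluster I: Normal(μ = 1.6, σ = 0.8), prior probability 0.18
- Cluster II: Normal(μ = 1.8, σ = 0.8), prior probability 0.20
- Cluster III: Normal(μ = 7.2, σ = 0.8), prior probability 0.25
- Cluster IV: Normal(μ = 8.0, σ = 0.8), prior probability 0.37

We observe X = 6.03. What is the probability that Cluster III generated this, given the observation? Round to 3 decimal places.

P(component k | x) = w_k·f_k(x) / marginal(x), where marginal(x) = Σ_j w_j·f_j(x).
Normal densities:
  f_I = 1.09455e-07
  f_II = 4.23538e-07
  f_III = 0.171144
  f_IV = 0.0240469
Weight by the priors:
  w_I·f_I = 0.18 × 1.09455e-07 = 1.9702e-08
  w_II·f_II = 0.20 × 4.23538e-07 = 8.47076e-08
  w_III·f_III = 0.25 × 0.171144 = 0.0427861
  w_IV·f_IV = 0.37 × 0.0240469 = 0.00889736
Evidence: 1.9702e-08 + 8.47076e-08 + 0.0427861 + 0.00889736 = 0.0516835
P(Cluster III | x) = 0.0427861 / 0.0516835 ≈ 0.828

0.828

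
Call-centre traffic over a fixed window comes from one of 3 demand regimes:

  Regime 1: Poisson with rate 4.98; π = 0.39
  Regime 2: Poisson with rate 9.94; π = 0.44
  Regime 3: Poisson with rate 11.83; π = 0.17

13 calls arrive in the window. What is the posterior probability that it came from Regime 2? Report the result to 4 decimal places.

Posterior ∝ prior × likelihood, so P(k | x) ∝ P(Z=k) f_k(x); normalise over all components.
Poisson probabilities:
  p_1 = 0.00127913
  p_2 = 0.0715905
  p_3 = 0.103948
Prior × likelihood for each component:
  P(Z=1)·p_1 = 0.39 × 0.00127913 = 0.000498861
  P(Z=2)·p_2 = 0.44 × 0.0715905 = 0.0314998
  P(Z=3)·p_3 = 0.17 × 0.103948 = 0.0176712
Denominator: 0.000498861 + 0.0314998 + 0.0176712 = 0.0496699
P(Regime 2 | the observation) = 0.0314998 / 0.0496699 ≈ 0.6342

0.6342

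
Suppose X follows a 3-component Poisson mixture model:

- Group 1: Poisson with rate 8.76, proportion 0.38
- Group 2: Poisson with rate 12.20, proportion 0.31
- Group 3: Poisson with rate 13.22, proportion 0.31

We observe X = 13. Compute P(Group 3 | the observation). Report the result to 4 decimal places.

The responsibility of component k is P(Z=k) f_k(x) divided by Σ_j P(Z=j) f_j(x).
Evaluate each component's likelihood at the observed value:
  p_1 = 0.0450665
  p_2 = 0.107153
  p_3 = 0.109738
Weight by the priors:
  P(Z=1)·p_1 = 0.38 × 0.0450665 = 0.0171253
  P(Z=2)·p_2 = 0.31 × 0.107153 = 0.0332175
  P(Z=3)·p_3 = 0.31 × 0.109738 = 0.0340187
Marginal: 0.0171253 + 0.0332175 + 0.0340187 = 0.0843614
Responsibility of Group 3: 0.0340187 / 0.0843614 ≈ 0.4032

0.4032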